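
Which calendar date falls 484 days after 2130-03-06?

Adding 484 days from March 6, 2130.
March has 31 days, so 31 − 6 = 25 days remain after March 6, 2130; 484 − 25 = 459 left.
April 2130 has 30 days: 459 − 30 = 429 left.
May 2130 has 31 days: 429 − 31 = 398 left.
June 2130 has 30 days: 398 − 30 = 368 left.
July 2130 has 31 days: 368 − 31 = 337 left.
August 2130 has 31 days: 337 − 31 = 306 left.
September 2130 has 30 days: 306 − 30 = 276 left.
October 2130 has 31 days: 276 − 31 = 245 left.
November 2130 has 30 days: 245 − 30 = 215 left.
December 2130 has 31 days: 215 − 31 = 184 left.
January 2131 has 31 days: 184 − 31 = 153 left.
February 2131 has 28 days (2131 is not a leap year): 153 − 28 = 125 left.
March 2131 has 31 days: 125 − 31 = 94 left.
April 2131 has 30 days: 94 − 30 = 64 left.
May 2131 has 31 days: 64 − 31 = 33 left.
June 2131 has 30 days: 33 − 30 = 3 left.
3 days into July 2131 → July 3, 2131.

July 3, 2131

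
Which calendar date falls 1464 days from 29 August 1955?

September 1, 1959

Counting forward 1464 days from August 29, 1955.
August has 31 days, so 31 − 29 = 2 days remain after August 29, 1955; 1464 − 2 = 1462 left.
September 1955 has 30 days: 1462 − 30 = 1432 left.
October 1955 has 31 days: 1432 − 31 = 1401 left.
November 1955 has 30 days: 1401 − 30 = 1371 left.
December 1955 has 31 days: 1371 − 31 = 1340 left.
January 1956 has 31 days: 1340 − 31 = 1309 left.
February 1956 has 29 days (1956 is a leap year): 1309 − 29 = 1280 left.
March 1956 has 31 days: 1280 − 31 = 1249 left.
April 1956 has 30 days: 1249 − 30 = 1219 left.
May 1956 has 31 days: 1219 − 31 = 1188 left.
June 1956 has 30 days: 1188 − 30 = 1158 left.
July 1956 has 31 days: 1158 − 31 = 1127 left.
August 1956 has 31 days: 1127 − 31 = 1096 left.
September 1956 has 30 days: 1096 − 30 = 1066 left.
October 1956 has 31 days: 1066 − 31 = 1035 left.
November 1956 has 30 days: 1035 − 30 = 1005 left.
December 1956 has 31 days: 1005 − 31 = 974 left.
January 1957 has 31 days: 974 − 31 = 943 left.
February 1957 has 28 days (1957 is not a leap year): 943 − 28 = 915 left.
March 1957 has 31 days: 915 − 31 = 884 left.
April 1957 has 30 days: 884 − 30 = 854 left.
May 1957 has 31 days: 854 − 31 = 823 left.
June 1957 has 30 days: 823 − 30 = 793 left.
July 1957 has 31 days: 793 − 31 = 762 left.
August 1957 has 31 days: 762 − 31 = 731 left.
September 1957 has 30 days: 731 − 30 = 701 left.
October 1957 has 31 days: 701 − 31 = 670 left.
November 1957 has 30 days: 670 − 30 = 640 left.
December 1957 has 31 days: 640 − 31 = 609 left.
January 1958 has 31 days: 609 − 31 = 578 left.
February 1958 has 28 days (1958 is not a leap year): 578 − 28 = 550 left.
March 1958 has 31 days: 550 − 31 = 519 left.
April 1958 has 30 days: 519 − 30 = 489 left.
May 1958 has 31 days: 489 − 31 = 458 left.
June 1958 has 30 days: 458 − 30 = 428 left.
July 1958 has 31 days: 428 − 31 = 397 left.
August 1958 has 31 days: 397 − 31 = 366 left.
September 1958 has 30 days: 366 − 30 = 336 left.
October 1958 has 31 days: 336 − 31 = 305 left.
November 1958 has 30 days: 305 − 30 = 275 left.
December 1958 has 31 days: 275 − 31 = 244 left.
January 1959 has 31 days: 244 − 31 = 213 left.
February 1959 has 28 days (1959 is not a leap year): 213 − 28 = 185 left.
March 1959 has 31 days: 185 − 31 = 154 left.
April 1959 has 30 days: 154 − 30 = 124 left.
May 1959 has 31 days: 124 − 31 = 93 left.
June 1959 has 30 days: 93 − 30 = 63 left.
July 1959 has 31 days: 63 − 31 = 32 left.
August 1959 has 31 days: 32 − 31 = 1 left.
1 day into September 1959 → September 1, 1959.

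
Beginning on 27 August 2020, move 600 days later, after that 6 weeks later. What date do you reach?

Advancing 600 days from August 27, 2020:
August has 31 days, so 31 − 27 = 4 days remain after August 27, 2020; 600 − 4 = 596 left.
September 2020 has 30 days: 596 − 30 = 566 left.
October 2020 has 31 days: 566 − 31 = 535 left.
November 2020 has 30 days: 535 − 30 = 505 left.
December 2020 has 31 days: 505 − 31 = 474 left.
January 2021 has 31 days: 474 − 31 = 443 left.
February 2021 has 28 days (2021 is not a leap year): 443 − 28 = 415 left.
March 2021 has 31 days: 415 − 31 = 384 left.
April 2021 has 30 days: 384 − 30 = 354 left.
May 2021 has 31 days: 354 − 31 = 323 left.
June 2021 has 30 days: 323 − 30 = 293 left.
July 2021 has 31 days: 293 − 31 = 262 left.
August 2021 has 31 days: 262 − 31 = 231 left.
September 2021 has 30 days: 231 − 30 = 201 left.
October 2021 has 31 days: 201 − 31 = 170 left.
November 2021 has 30 days: 170 − 30 = 140 left.
December 2021 has 31 days: 140 − 31 = 109 left.
January 2022 has 31 days: 109 − 31 = 78 left.
February 2022 has 28 days (2022 is not a leap year): 78 − 28 = 50 left.
March 2022 has 31 days: 50 − 31 = 19 left.
19 days into April 2022 → April 19, 2022.
Adding 6 weeks (= 42 days) from April 19, 2022:
April has 30 days, so 30 − 19 = 11 days remain after April 19, 2022; 42 − 11 = 31 left.
31 days into May 2022 → May 31, 2022.

May 31, 2022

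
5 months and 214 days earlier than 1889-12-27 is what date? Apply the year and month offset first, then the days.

December 25, 1888

Going back 5 months and 214 days from December 27, 1889: first the month/year part, then the days.
month 12 − 5 = 7 → July 1889.
Day 27 is valid in July, giving July 27, 1889.
Now subtract 214 days from July 27, 1889.
Going back 27 days from July 27, 1889 reaches the end of the previous month; 214 − 27 = 187 left.
June 1889 has 30 days: 187 − 30 = 157 left.
May 1889 has 31 days: 157 − 31 = 126 left.
April 1889 has 30 days: 126 − 30 = 96 left.
March 1889 has 31 days: 96 − 31 = 65 left.
February 1889 has 28 days (1889 is not a leap year): 65 − 28 = 37 left.
January 1889 has 31 days: 37 − 31 = 6 left.
December 1888 has 31 days; 31 − 6 = 25 → December 25, 1888.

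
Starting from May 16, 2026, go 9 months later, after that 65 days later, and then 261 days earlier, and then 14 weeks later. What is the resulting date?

November 10, 2026

Counting forward 9 months from May 16, 2026:
month 5 + 9 = 14, which is month 2 of year 2027 → February 2027.
Day 16 is valid in February, giving February 16, 2027.
Adding 65 days from February 16, 2027:
February has 28 days, so 28 − 16 = 12 days remain after February 16, 2027; 65 − 12 = 53 left.
March 2027 has 31 days: 53 − 31 = 22 left.
22 days into April 2027 → April 22, 2027.
Going back 261 days from April 22, 2027:
Going back 22 days from April 22, 2027 reaches the end of the previous month; 261 − 22 = 239 left.
March 2027 has 31 days: 239 − 31 = 208 left.
February 2027 has 28 days (2027 is not a leap year): 208 − 28 = 180 left.
January 2027 has 31 days: 180 − 31 = 149 left.
December 2026 has 31 days: 149 − 31 = 118 left.
November 2026 has 30 days: 118 − 30 = 88 left.
October 2026 has 31 days: 88 − 31 = 57 left.
September 2026 has 30 days: 57 − 30 = 27 left.
August 2026 has 31 days; 31 − 27 = 4 → August 4, 2026.
Adding 14 weeks (= 98 days) from August 4, 2026:
August has 31 days, so 31 − 4 = 27 days remain after August 4, 2026; 98 − 27 = 71 left.
September 2026 has 30 days: 71 − 30 = 41 left.
October 2026 has 31 days: 41 − 31 = 10 left.
10 days into November 2026 → November 10, 2026.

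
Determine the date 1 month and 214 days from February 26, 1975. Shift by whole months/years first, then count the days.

Counting forward 1 month and 214 days from February 26, 1975: first the month/year part, then the days.
month 2 + 1 = 3 → March 1975.
Day 26 is valid in March, giving March 26, 1975.
Now add 214 days from March 26, 1975.
March has 31 days, so 31 − 26 = 5 days remain after March 26, 1975; 214 − 5 = 209 left.
April 1975 has 30 days: 209 − 30 = 179 left.
May 1975 has 31 days: 179 − 31 = 148 left.
June 1975 has 30 days: 148 − 30 = 118 left.
July 1975 has 31 days: 118 − 31 = 87 left.
August 1975 has 31 days: 87 − 31 = 56 left.
September 1975 has 30 days: 56 − 30 = 26 left.
26 days into October 1975 → October 26, 1975.

October 26, 1975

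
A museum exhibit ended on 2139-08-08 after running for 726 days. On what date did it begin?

August 12, 2137

Counting back 726 days from August 8, 2139.
Going back 8 days from August 8, 2139 reaches the end of the previous month; 726 − 8 = 718 left.
July 2139 has 31 days: 718 − 31 = 687 left.
June 2139 has 30 days: 687 − 30 = 657 left.
May 2139 has 31 days: 657 − 31 = 626 left.
April 2139 has 30 days: 626 − 30 = 596 left.
March 2139 has 31 days: 596 − 31 = 565 left.
February 2139 has 28 days (2139 is not a leap year): 565 − 28 = 537 left.
January 2139 has 31 days: 537 − 31 = 506 left.
December 2138 has 31 days: 506 − 31 = 475 left.
November 2138 has 30 days: 475 − 30 = 445 left.
October 2138 has 31 days: 445 − 31 = 414 left.
September 2138 has 30 days: 414 − 30 = 384 left.
August 2138 has 31 days: 384 − 31 = 353 left.
July 2138 has 31 days: 353 − 31 = 322 left.
June 2138 has 30 days: 322 − 30 = 292 left.
May 2138 has 31 days: 292 − 31 = 261 left.
April 2138 has 30 days: 261 − 30 = 231 left.
March 2138 has 31 days: 231 − 31 = 200 left.
February 2138 has 28 days (2138 is not a leap year): 200 − 28 = 172 left.
January 2138 has 31 days: 172 − 31 = 141 left.
December 2137 has 31 days: 141 − 31 = 110 left.
November 2137 has 30 days: 110 − 30 = 80 left.
October 2137 has 31 days: 80 − 31 = 49 left.
September 2137 has 30 days: 49 − 30 = 19 left.
August 2137 has 31 days; 31 − 19 = 12 → August 12, 2137.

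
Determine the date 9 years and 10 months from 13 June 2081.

April 13, 2091

Counting forward 9 years and 10 months from June 13, 2081.
+9 years → 2090; month 6 + 10 = 16, which is month 4 of year 2091 → April 2091.
Day 13 is valid in April, giving April 13, 2091.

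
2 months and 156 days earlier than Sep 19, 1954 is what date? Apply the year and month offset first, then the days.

February 13, 1954

Going back 2 months and 156 days from September 19, 1954: first the month/year part, then the days.
month 9 − 2 = 7 → July 1954.
Day 19 is valid in July, giving July 19, 1954.
Now subtract 156 days from July 19, 1954.
Going back 19 days from July 19, 1954 reaches the end of the previous month; 156 − 19 = 137 left.
June 1954 has 30 days: 137 − 30 = 107 left.
May 1954 has 31 days: 107 − 31 = 76 left.
April 1954 has 30 days: 76 − 30 = 46 left.
March 1954 has 31 days: 46 − 31 = 15 left.
February 1954 has 28 days; 28 − 15 = 13 → February 13, 1954.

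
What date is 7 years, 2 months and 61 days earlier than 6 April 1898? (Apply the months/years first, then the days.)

Going back 7 years, 2 months and 61 days from April 6, 1898: first the month/year part, then the days.
-7 years → 1891; month 4 − 2 = 2 → February 1891.
Day 6 is valid in February, giving February 6, 1891.
Now subtract 61 days from February 6, 1891.
Going back 6 days from February 6, 1891 reaches the end of the previous month; 61 − 6 = 55 left.
January 1891 has 31 days: 55 − 31 = 24 left.
December 1890 has 31 days; 31 − 24 = 7 → December 7, 1890.

December 7, 1890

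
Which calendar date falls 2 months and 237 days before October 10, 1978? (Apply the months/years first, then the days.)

Counting back 2 months and 237 days from October 10, 1978: first the month/year part, then the days.
month 10 − 2 = 8 → August 1978.
Day 10 is valid in August, giving August 10, 1978.
Now subtract 237 days from August 10, 1978.
Going back 10 days from August 10, 1978 reaches the end of the previous month; 237 − 10 = 227 left.
July 1978 has 31 days: 227 − 31 = 196 left.
June 1978 has 30 days: 196 − 30 = 166 left.
May 1978 has 31 days: 166 − 31 = 135 left.
April 1978 has 30 days: 135 − 30 = 105 left.
March 1978 has 31 days: 105 − 31 = 74 left.
February 1978 has 28 days (1978 is not a leap year): 74 − 28 = 46 left.
January 1978 has 31 days: 46 − 31 = 15 left.
December 1977 has 31 days; 31 − 15 = 16 → December 16, 1977.

December 16, 1977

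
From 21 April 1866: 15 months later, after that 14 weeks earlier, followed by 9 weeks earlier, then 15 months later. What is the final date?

Adding 15 months from April 21, 1866:
month 4 + 15 = 19, which is month 7 of year 1867 → July 1867.
Day 21 is valid in July, giving July 21, 1867.
Counting back 14 weeks (= 98 days) from July 21, 1867:
Going back 21 days from July 21, 1867 reaches the end of the previous month; 98 − 21 = 77 left.
June 1867 has 30 days: 77 − 30 = 47 left.
May 1867 has 31 days: 47 − 31 = 16 left.
April 1867 has 30 days; 30 − 16 = 14 → April 14, 1867.
Counting back 9 weeks (= 63 days) from April 14, 1867:
Going back 14 days from April 14, 1867 reaches the end of the previous month; 63 − 14 = 49 left.
March 1867 has 31 days: 49 − 31 = 18 left.
February 1867 has 28 days; 28 − 18 = 10 → February 10, 1867.
Adding 15 months from February 10, 1867:
month 2 + 15 = 17, which is month 5 of year 1868 → May 1868.
Day 10 is valid in May, giving May 10, 1868.

May 10, 1868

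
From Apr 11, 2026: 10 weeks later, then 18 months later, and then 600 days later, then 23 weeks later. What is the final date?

Advancing 10 weeks (= 70 days) from April 11, 2026:
April has 30 days, so 30 − 11 = 19 days remain after April 11, 2026; 70 − 19 = 51 left.
May 2026 has 31 days: 51 − 31 = 20 left.
20 days into June 2026 → June 20, 2026.
Adding 18 months from June 20, 2026:
month 6 + 18 = 24, which is month 12 of year 2027 → December 2027.
Day 20 is valid in December, giving December 20, 2027.
Counting forward 600 days from December 20, 2027:
December has 31 days, so 31 − 20 = 11 days remain after December 20, 2027; 600 − 11 = 589 left.
January 2028 has 31 days: 589 − 31 = 558 left.
February 2028 has 29 days (2028 is a leap year): 558 − 29 = 529 left.
March 2028 has 31 days: 529 − 31 = 498 left.
April 2028 has 30 days: 498 − 30 = 468 left.
May 2028 has 31 days: 468 − 31 = 437 left.
June 2028 has 30 days: 437 − 30 = 407 left.
July 2028 has 31 days: 407 − 31 = 376 left.
August 2028 has 31 days: 376 − 31 = 345 left.
September 2028 has 30 days: 345 − 30 = 315 left.
October 2028 has 31 days: 315 − 31 = 284 left.
November 2028 has 30 days: 284 − 30 = 254 left.
December 2028 has 31 days: 254 − 31 = 223 left.
January 2029 has 31 days: 223 − 31 = 192 left.
February 2029 has 28 days (2029 is not a leap year): 192 − 28 = 164 left.
March 2029 has 31 days: 164 − 31 = 133 left.
April 2029 has 30 days: 133 − 30 = 103 left.
May 2029 has 31 days: 103 − 31 = 72 left.
June 2029 has 30 days: 72 − 30 = 42 left.
July 2029 has 31 days: 42 − 31 = 11 left.
11 days into August 2029 → August 11, 2029.
Counting forward 23 weeks (= 161 days) from August 11, 2029:
August has 31 days, so 31 − 11 = 20 days remain after August 11, 2029; 161 − 20 = 141 left.
September 2029 has 30 days: 141 − 30 = 111 left.
October 2029 has 31 days: 111 − 31 = 80 left.
November 2029 has 30 days: 80 − 30 = 50 left.
December 2029 has 31 days: 50 − 31 = 19 left.
19 days into January 2030 → January 19, 2030.

January 19, 2030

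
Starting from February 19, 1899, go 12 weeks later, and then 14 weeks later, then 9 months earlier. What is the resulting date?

November 20, 1898

Adding 12 weeks (= 84 days) from February 19, 1899:
February has 28 days, so 28 − 19 = 9 days remain after February 19, 1899; 84 − 9 = 75 left.
March 1899 has 31 days: 75 − 31 = 44 left.
April 1899 has 30 days: 44 − 30 = 14 left.
14 days into May 1899 → May 14, 1899.
Advancing 14 weeks (= 98 days) from May 14, 1899:
May has 31 days, so 31 − 14 = 17 days remain after May 14, 1899; 98 − 17 = 81 left.
June 1899 has 30 days: 81 − 30 = 51 left.
July 1899 has 31 days: 51 − 31 = 20 left.
20 days into August 1899 → August 20, 1899.
Counting back 9 months from August 20, 1899:
month 8 − 9 = -1, which is month 11 of year 1898 → November 1898.
Day 20 is valid in November, giving November 20, 1898.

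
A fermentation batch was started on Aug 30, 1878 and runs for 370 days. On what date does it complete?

September 4, 1879

Adding 370 days from August 30, 1878.
August has 31 days, so 31 − 30 = 1 day remains after August 30, 1878; 370 − 1 = 369 left.
September 1878 has 30 days: 369 − 30 = 339 left.
October 1878 has 31 days: 339 − 31 = 308 left.
November 1878 has 30 days: 308 − 30 = 278 left.
December 1878 has 31 days: 278 − 31 = 247 left.
January 1879 has 31 days: 247 − 31 = 216 left.
February 1879 has 28 days (1879 is not a leap year): 216 − 28 = 188 left.
March 1879 has 31 days: 188 − 31 = 157 left.
April 1879 has 30 days: 157 − 30 = 127 left.
May 1879 has 31 days: 127 − 31 = 96 left.
June 1879 has 30 days: 96 − 30 = 66 left.
July 1879 has 31 days: 66 − 31 = 35 left.
August 1879 has 31 days: 35 − 31 = 4 left.
4 days into September 1879 → September 4, 1879.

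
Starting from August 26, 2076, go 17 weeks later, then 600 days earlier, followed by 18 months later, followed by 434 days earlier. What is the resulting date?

Counting forward 17 weeks (= 119 days) from August 26, 2076:
August has 31 days, so 31 − 26 = 5 days remain after August 26, 2076; 119 − 5 = 114 left.
September 2076 has 30 days: 114 − 30 = 84 left.
October 2076 has 31 days: 84 − 31 = 53 left.
November 2076 has 30 days: 53 − 30 = 23 left.
23 days into December 2076 → December 23, 2076.
Going back 600 days from December 23, 2076:
Going back 23 days from December 23, 2076 reaches the end of the previous month; 600 − 23 = 577 left.
November 2076 has 30 days: 577 − 30 = 547 left.
October 2076 has 31 days: 547 − 31 = 516 left.
September 2076 has 30 days: 516 − 30 = 486 left.
August 2076 has 31 days: 486 − 31 = 455 left.
July 2076 has 31 days: 455 − 31 = 424 left.
June 2076 has 30 days: 424 − 30 = 394 left.
May 2076 has 31 days: 394 − 31 = 363 left.
April 2076 has 30 days: 363 − 30 = 333 left.
March 2076 has 31 days: 333 − 31 = 302 left.
February 2076 has 29 days (2076 is a leap year): 302 − 29 = 273 left.
January 2076 has 31 days: 273 − 31 = 242 left.
December 2075 has 31 days: 242 − 31 = 211 left.
November 2075 has 30 days: 211 − 30 = 181 left.
October 2075 has 31 days: 181 − 31 = 150 left.
September 2075 has 30 days: 150 − 30 = 120 left.
August 2075 has 31 days: 120 − 31 = 89 left.
July 2075 has 31 days: 89 − 31 = 58 left.
June 2075 has 30 days: 58 − 30 = 28 left.
May 2075 has 31 days; 31 − 28 = 3 → May 3, 2075.
Counting forward 18 months from May 3, 2075:
month 5 + 18 = 23, which is month 11 of year 2076 → November 2076.
Day 3 is valid in November, giving November 3, 2076.
Going back 434 days from November 3, 2076:
Going back 3 days from November 3, 2076 reaches the end of the previous month; 434 − 3 = 431 left.
October 2076 has 31 days: 431 − 31 = 400 left.
September 2076 has 30 days: 400 − 30 = 370 left.
August 2076 has 31 days: 370 − 31 = 339 left.
July 2076 has 31 days: 339 − 31 = 308 left.
June 2076 has 30 days: 308 − 30 = 278 left.
May 2076 has 31 days: 278 − 31 = 247 left.
April 2076 has 30 days: 247 − 30 = 217 left.
March 2076 has 31 days: 217 − 31 = 186 left.
February 2076 has 29 days (2076 is a leap year): 186 − 29 = 157 left.
January 2076 has 31 days: 157 − 31 = 126 left.
December 2075 has 31 days: 126 − 31 = 95 left.
November 2075 has 30 days: 95 − 30 = 65 left.
October 2075 has 31 days: 65 − 31 = 34 left.
September 2075 has 30 days: 34 − 30 = 4 left.
August 2075 has 31 days; 31 − 4 = 27 → August 27, 2075.

August 27, 2075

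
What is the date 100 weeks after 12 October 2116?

September 12, 2118

Adding 100 weeks = 700 days from October 12, 2116.
October has 31 days, so 31 − 12 = 19 days remain after October 12, 2116; 700 − 19 = 681 left.
November 2116 has 30 days: 681 − 30 = 651 left.
December 2116 has 31 days: 651 − 31 = 620 left.
January 2117 has 31 days: 620 − 31 = 589 left.
February 2117 has 28 days (2117 is not a leap year): 589 − 28 = 561 left.
March 2117 has 31 days: 561 − 31 = 530 left.
April 2117 has 30 days: 530 − 30 = 500 left.
May 2117 has 31 days: 500 − 31 = 469 left.
June 2117 has 30 days: 469 − 30 = 439 left.
July 2117 has 31 days: 439 − 31 = 408 left.
August 2117 has 31 days: 408 − 31 = 377 left.
September 2117 has 30 days: 377 − 30 = 347 left.
October 2117 has 31 days: 347 − 31 = 316 left.
November 2117 has 30 days: 316 − 30 = 286 left.
December 2117 has 31 days: 286 − 31 = 255 left.
January 2118 has 31 days: 255 − 31 = 224 left.
February 2118 has 28 days (2118 is not a leap year): 224 − 28 = 196 left.
March 2118 has 31 days: 196 − 31 = 165 left.
April 2118 has 30 days: 165 − 30 = 135 left.
May 2118 has 31 days: 135 − 31 = 104 left.
June 2118 has 30 days: 104 − 30 = 74 left.
July 2118 has 31 days: 74 − 31 = 43 left.
August 2118 has 31 days: 43 − 31 = 12 left.
12 days into September 2118 → September 12, 2118.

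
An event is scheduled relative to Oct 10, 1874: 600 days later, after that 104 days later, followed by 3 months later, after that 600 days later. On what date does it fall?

August 5, 1878

Advancing 600 days from October 10, 1874:
October has 31 days, so 31 − 10 = 21 days remain after October 10, 1874; 600 − 21 = 579 left.
November 1874 has 30 days: 579 − 30 = 549 left.
December 1874 has 31 days: 549 − 31 = 518 left.
January 1875 has 31 days: 518 − 31 = 487 left.
February 1875 has 28 days (1875 is not a leap year): 487 − 28 = 459 left.
March 1875 has 31 days: 459 − 31 = 428 left.
April 1875 has 30 days: 428 − 30 = 398 left.
May 1875 has 31 days: 398 − 31 = 367 left.
June 1875 has 30 days: 367 − 30 = 337 left.
July 1875 has 31 days: 337 − 31 = 306 left.
August 1875 has 31 days: 306 − 31 = 275 left.
September 1875 has 30 days: 275 − 30 = 245 left.
October 1875 has 31 days: 245 − 31 = 214 left.
November 1875 has 30 days: 214 − 30 = 184 left.
December 1875 has 31 days: 184 − 31 = 153 left.
January 1876 has 31 days: 153 − 31 = 122 left.
February 1876 has 29 days (1876 is a leap year): 122 − 29 = 93 left.
March 1876 has 31 days: 93 − 31 = 62 left.
April 1876 has 30 days: 62 − 30 = 32 left.
May 1876 has 31 days: 32 − 31 = 1 left.
1 day into June 1876 → June 1, 1876.
Adding 104 days from June 1, 1876:
June has 30 days, so 30 − 1 = 29 days remain after June 1, 1876; 104 − 29 = 75 left.
July 1876 has 31 days: 75 − 31 = 44 left.
August 1876 has 31 days: 44 − 31 = 13 left.
13 days into September 1876 → September 13, 1876.
Advancing 3 months from September 13, 1876:
month 9 + 3 = 12 → December 1876.
Day 13 is valid in December, giving December 13, 1876.
Adding 600 days from December 13, 1876:
December has 31 days, so 31 − 13 = 18 days remain after December 13, 1876; 600 − 18 = 582 left.
January 1877 has 31 days: 582 − 31 = 551 left.
February 1877 has 28 days (1877 is not a leap year): 551 − 28 = 523 left.
March 1877 has 31 days: 523 − 31 = 492 left.
April 1877 has 30 days: 492 − 30 = 462 left.
May 1877 has 31 days: 462 − 31 = 431 left.
June 1877 has 30 days: 431 − 30 = 401 left.
July 1877 has 31 days: 401 − 31 = 370 left.
August 1877 has 31 days: 370 − 31 = 339 left.
September 1877 has 30 days: 339 − 30 = 309 left.
October 1877 has 31 days: 309 − 31 = 278 left.
November 1877 has 30 days: 278 − 30 = 248 left.
December 1877 has 31 days: 248 − 31 = 217 left.
January 1878 has 31 days: 217 − 31 = 186 left.
February 1878 has 28 days (1878 is not a leap year): 186 − 28 = 158 left.
March 1878 has 31 days: 158 − 31 = 127 left.
April 1878 has 30 days: 127 − 30 = 97 left.
May 1878 has 31 days: 97 − 31 = 66 left.
June 1878 has 30 days: 66 − 30 = 36 left.
July 1878 has 31 days: 36 − 31 = 5 left.
5 days into August 1878 → August 5, 1878.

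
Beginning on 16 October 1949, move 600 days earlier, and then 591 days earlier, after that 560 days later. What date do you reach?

Going back 600 days from October 16, 1949:
Going back 16 days from October 16, 1949 reaches the end of the previous month; 600 − 16 = 584 left.
September 1949 has 30 days: 584 − 30 = 554 left.
August 1949 has 31 days: 554 − 31 = 523 left.
July 1949 has 31 days: 523 − 31 = 492 left.
June 1949 has 30 days: 492 − 30 = 462 left.
May 1949 has 31 days: 462 − 31 = 431 left.
April 1949 has 30 days: 431 − 30 = 401 left.
March 1949 has 31 days: 401 − 31 = 370 left.
February 1949 has 28 days (1949 is not a leap year): 370 − 28 = 342 left.
January 1949 has 31 days: 342 − 31 = 311 left.
December 1948 has 31 days: 311 − 31 = 280 left.
November 1948 has 30 days: 280 − 30 = 250 left.
October 1948 has 31 days: 250 − 31 = 219 left.
September 1948 has 30 days: 219 − 30 = 189 left.
August 1948 has 31 days: 189 − 31 = 158 left.
July 1948 has 31 days: 158 − 31 = 127 left.
June 1948 has 30 days: 127 − 30 = 97 left.
May 1948 has 31 days: 97 − 31 = 66 left.
April 1948 has 30 days: 66 − 30 = 36 left.
March 1948 has 31 days: 36 − 31 = 5 left.
February 1948 has 29 days; 29 − 5 = 24 → February 24, 1948.
Counting back 591 days from February 24, 1948:
Going back 24 days from February 24, 1948 reaches the end of the previous month; 591 − 24 = 567 left.
January 1948 has 31 days: 567 − 31 = 536 left.
December 1947 has 31 days: 536 − 31 = 505 left.
November 1947 has 30 days: 505 − 30 = 475 left.
October 1947 has 31 days: 475 − 31 = 444 left.
September 1947 has 30 days: 444 − 30 = 414 left.
August 1947 has 31 days: 414 − 31 = 383 left.
July 1947 has 31 days: 383 − 31 = 352 left.
June 1947 has 30 days: 352 − 30 = 322 left.
May 1947 has 31 days: 322 − 31 = 291 left.
April 1947 has 30 days: 291 − 30 = 261 left.
March 1947 has 31 days: 261 − 31 = 230 left.
February 1947 has 28 days (1947 is not a leap year): 230 − 28 = 202 left.
January 1947 has 31 days: 202 − 31 = 171 left.
December 1946 has 31 days: 171 − 31 = 140 left.
November 1946 has 30 days: 140 − 30 = 110 left.
October 1946 has 31 days: 110 − 31 = 79 left.
September 1946 has 30 days: 79 − 30 = 49 left.
August 1946 has 31 days: 49 − 31 = 18 left.
July 1946 has 31 days; 31 − 18 = 13 → July 13, 1946.
Adding 560 days from July 13, 1946:
July has 31 days, so 31 − 13 = 18 days remain after July 13, 1946; 560 − 18 = 542 left.
August 1946 has 31 days: 542 − 31 = 511 left.
September 1946 has 30 days: 511 − 30 = 481 left.
October 1946 has 31 days: 481 − 31 = 450 left.
November 1946 has 30 days: 450 − 30 = 420 left.
December 1946 has 31 days: 420 − 31 = 389 left.
January 1947 has 31 days: 389 − 31 = 358 left.
February 1947 has 28 days (1947 is not a leap year): 358 − 28 = 330 left.
March 1947 has 31 days: 330 − 31 = 299 left.
April 1947 has 30 days: 299 − 30 = 269 left.
May 1947 has 31 days: 269 − 31 = 238 left.
June 1947 has 30 days: 238 − 30 = 208 left.
July 1947 has 31 days: 208 − 31 = 177 left.
August 1947 has 31 days: 177 − 31 = 146 left.
September 1947 has 30 days: 146 − 30 = 116 left.
October 1947 has 31 days: 116 − 31 = 85 left.
November 1947 has 30 days: 85 − 30 = 55 left.
December 1947 has 31 days: 55 − 31 = 24 left.
24 days into January 1948 → January 24, 1948.

January 24, 1948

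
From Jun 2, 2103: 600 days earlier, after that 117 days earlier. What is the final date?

Counting back 600 days from June 2, 2103:
Going back 2 days from June 2, 2103 reaches the end of the previous month; 600 − 2 = 598 left.
May 2103 has 31 days: 598 − 31 = 567 left.
April 2103 has 30 days: 567 − 30 = 537 left.
March 2103 has 31 days: 537 − 31 = 506 left.
February 2103 has 28 days (2103 is not a leap year): 506 − 28 = 478 left.
January 2103 has 31 days: 478 − 31 = 447 left.
December 2102 has 31 days: 447 − 31 = 416 left.
November 2102 has 30 days: 416 − 30 = 386 left.
October 2102 has 31 days: 386 − 31 = 355 left.
September 2102 has 30 days: 355 − 30 = 325 left.
August 2102 has 31 days: 325 − 31 = 294 left.
July 2102 has 31 days: 294 − 31 = 263 left.
June 2102 has 30 days: 263 − 30 = 233 left.
May 2102 has 31 days: 233 − 31 = 202 left.
April 2102 has 30 days: 202 − 30 = 172 left.
March 2102 has 31 days: 172 − 31 = 141 left.
February 2102 has 28 days (2102 is not a leap year): 141 − 28 = 113 left.
January 2102 has 31 days: 113 − 31 = 82 left.
December 2101 has 31 days: 82 − 31 = 51 left.
November 2101 has 30 days: 51 − 30 = 21 left.
October 2101 has 31 days; 31 − 21 = 10 → October 10, 2101.
Going back 117 days from October 10, 2101:
Going back 10 days from October 10, 2101 reaches the end of the previous month; 117 − 10 = 107 left.
September 2101 has 30 days: 107 − 30 = 77 left.
August 2101 has 31 days: 77 − 31 = 46 left.
July 2101 has 31 days: 46 − 31 = 15 left.
June 2101 has 30 days; 30 − 15 = 15 → June 15, 2101.

June 15, 2101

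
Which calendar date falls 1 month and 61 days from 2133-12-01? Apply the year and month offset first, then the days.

March 3, 2134

Counting forward 1 month and 61 days from December 1, 2133: first the month/year part, then the days.
month 12 + 1 = 13, which is month 1 of year 2134 → January 2134.
Day 1 is valid in January, giving January 1, 2134.
Now add 61 days from January 1, 2134.
January has 31 days, so 31 − 1 = 30 days remain after January 1, 2134; 61 − 30 = 31 left.
February 2134 has 28 days (2134 is not a leap year): 31 − 28 = 3 left.
3 days into March 2134 → March 3, 2134.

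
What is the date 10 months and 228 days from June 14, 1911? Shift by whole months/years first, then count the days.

November 28, 1912

Counting forward 10 months and 228 days from June 14, 1911: first the month/year part, then the days.
month 6 + 10 = 16, which is month 4 of year 1912 → April 1912.
Day 14 is valid in April, giving April 14, 1912.
Now add 228 days from April 14, 1912.
April has 30 days, so 30 − 14 = 16 days remain after April 14, 1912; 228 − 16 = 212 left.
May 1912 has 31 days: 212 − 31 = 181 left.
June 1912 has 30 days: 181 − 30 = 151 left.
July 1912 has 31 days: 151 − 31 = 120 left.
August 1912 has 31 days: 120 − 31 = 89 left.
September 1912 has 30 days: 89 − 30 = 59 left.
October 1912 has 31 days: 59 − 31 = 28 left.
28 days into November 1912 → November 28, 1912.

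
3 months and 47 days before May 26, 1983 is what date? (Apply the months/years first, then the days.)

Subtracting 3 months and 47 days from May 26, 1983: first the month/year part, then the days.
month 5 − 3 = 2 → February 1983.
Day 26 is valid in February, giving February 26, 1983.
Now subtract 47 days from February 26, 1983.
Going back 26 days from February 26, 1983 reaches the end of the previous month; 47 − 26 = 21 left.
January 1983 has 31 days; 31 − 21 = 10 → January 10, 1983.

January 10, 1983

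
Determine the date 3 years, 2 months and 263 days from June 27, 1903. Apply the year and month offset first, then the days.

May 17, 1907

Counting forward 3 years, 2 months and 263 days from June 27, 1903: first the month/year part, then the days.
+3 years → 1906; month 6 + 2 = 8 → August 1906.
Day 27 is valid in August, giving August 27, 1906.
Now add 263 days from August 27, 1906.
August has 31 days, so 31 − 27 = 4 days remain after August 27, 1906; 263 − 4 = 259 left.
September 1906 has 30 days: 259 − 30 = 229 left.
October 1906 has 31 days: 229 − 31 = 198 left.
November 1906 has 30 days: 198 − 30 = 168 left.
December 1906 has 31 days: 168 − 31 = 137 left.
January 1907 has 31 days: 137 − 31 = 106 left.
February 1907 has 28 days (1907 is not a leap year): 106 − 28 = 78 left.
March 1907 has 31 days: 78 − 31 = 47 left.
April 1907 has 30 days: 47 − 30 = 17 left.
17 days into May 1907 → May 17, 1907.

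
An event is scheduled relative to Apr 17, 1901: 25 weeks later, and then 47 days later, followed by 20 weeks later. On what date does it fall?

Adding 25 weeks (= 175 days) from April 17, 1901:
April has 30 days, so 30 − 17 = 13 days remain after April 17, 1901; 175 − 13 = 162 left.
May 1901 has 31 days: 162 − 31 = 131 left.
June 1901 has 30 days: 131 − 30 = 101 left.
July 1901 has 31 days: 101 − 31 = 70 left.
August 1901 has 31 days: 70 − 31 = 39 left.
September 1901 has 30 days: 39 − 30 = 9 left.
9 days into October 1901 → October 9, 1901.
Adding 47 days from October 9, 1901:
October has 31 days, so 31 − 9 = 22 days remain after October 9, 1901; 47 − 22 = 25 left.
25 days into November 1901 → November 25, 1901.
Counting forward 20 weeks (= 140 days) from November 25, 1901:
November has 30 days, so 30 − 25 = 5 days remain after November 25, 1901; 140 − 5 = 135 left.
December 1901 has 31 days: 135 − 31 = 104 left.
January 1902 has 31 days: 104 − 31 = 73 left.
February 1902 has 28 days (1902 is not a leap year): 73 − 28 = 45 left.
March 1902 has 31 days: 45 − 31 = 14 left.
14 days into April 1902 → April 14, 1902.

April 14, 1902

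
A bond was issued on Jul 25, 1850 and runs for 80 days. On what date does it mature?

October 13, 1850

Adding 80 days from July 25, 1850.
July has 31 days, so 31 − 25 = 6 days remain after July 25, 1850; 80 − 6 = 74 left.
August 1850 has 31 days: 74 − 31 = 43 left.
September 1850 has 30 days: 43 − 30 = 13 left.
13 days into October 1850 → October 13, 1850.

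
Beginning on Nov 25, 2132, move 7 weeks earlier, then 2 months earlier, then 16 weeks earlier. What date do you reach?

Counting back 7 weeks (= 49 days) from November 25, 2132:
Going back 25 days from November 25, 2132 reaches the end of the previous month; 49 − 25 = 24 left.
October 2132 has 31 days; 31 − 24 = 7 → October 7, 2132.
Going back 2 months from October 7, 2132:
month 10 − 2 = 8 → August 2132.
Day 7 is valid in August, giving August 7, 2132.
Subtracting 16 weeks (= 112 days) from August 7, 2132:
Going back 7 days from August 7, 2132 reaches the end of the previous month; 112 − 7 = 105 left.
July 2132 has 31 days: 105 − 31 = 74 left.
June 2132 has 30 days: 74 − 30 = 44 left.
May 2132 has 31 days: 44 − 31 = 13 left.
April 2132 has 30 days; 30 − 13 = 17 → April 17, 2132.

April 17, 2132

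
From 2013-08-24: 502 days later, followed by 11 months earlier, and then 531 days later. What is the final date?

July 24, 2015

Advancing 502 days from August 24, 2013:
August has 31 days, so 31 − 24 = 7 days remain after August 24, 2013; 502 − 7 = 495 left.
September 2013 has 30 days: 495 − 30 = 465 left.
October 2013 has 31 days: 465 − 31 = 434 left.
November 2013 has 30 days: 434 − 30 = 404 left.
December 2013 has 31 days: 404 − 31 = 373 left.
January 2014 has 31 days: 373 − 31 = 342 left.
February 2014 has 28 days (2014 is not a leap year): 342 − 28 = 314 left.
March 2014 has 31 days: 314 − 31 = 283 left.
April 2014 has 30 days: 283 − 30 = 253 left.
May 2014 has 31 days: 253 − 31 = 222 left.
June 2014 has 30 days: 222 − 30 = 192 left.
July 2014 has 31 days: 192 − 31 = 161 left.
August 2014 has 31 days: 161 − 31 = 130 left.
September 2014 has 30 days: 130 − 30 = 100 left.
October 2014 has 31 days: 100 − 31 = 69 left.
November 2014 has 30 days: 69 − 30 = 39 left.
December 2014 has 31 days: 39 − 31 = 8 left.
8 days into January 2015 → January 8, 2015.
Subtracting 11 months from January 8, 2015:
month 1 − 11 = -10, which is month 2 of year 2014 → February 2014.
Day 8 is valid in February, giving February 8, 2014.
Counting forward 531 days from February 8, 2014:
February has 28 days, so 28 − 8 = 20 days remain after February 8, 2014; 531 − 20 = 511 left.
March 2014 has 31 days: 511 − 31 = 480 left.
April 2014 has 30 days: 480 − 30 = 450 left.
May 2014 has 31 days: 450 − 31 = 419 left.
June 2014 has 30 days: 419 − 30 = 389 left.
July 2014 has 31 days: 389 − 31 = 358 left.
August 2014 has 31 days: 358 − 31 = 327 left.
September 2014 has 30 days: 327 − 30 = 297 left.
October 2014 has 31 days: 297 − 31 = 266 left.
November 2014 has 30 days: 266 − 30 = 236 left.
December 2014 has 31 days: 236 − 31 = 205 left.
January 2015 has 31 days: 205 − 31 = 174 left.
February 2015 has 28 days (2015 is not a leap year): 174 − 28 = 146 left.
March 2015 has 31 days: 146 − 31 = 115 left.
April 2015 has 30 days: 115 − 30 = 85 left.
May 2015 has 31 days: 85 − 31 = 54 left.
June 2015 has 30 days: 54 − 30 = 24 left.
24 days into July 2015 → July 24, 2015.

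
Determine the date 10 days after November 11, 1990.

Adding 10 days from November 11, 1990.
November has 30 days; 11 + 10 = 21, still in November.

November 21, 1990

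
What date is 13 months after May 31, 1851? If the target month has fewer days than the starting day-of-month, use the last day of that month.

June 30, 1852

Adding 13 months from May 31, 1851.
month 5 + 13 = 18, which is month 6 of year 1852 → June 1852.
June 1852 has only 30 days and the start was day 31, so the date clamps to June 30, 1852.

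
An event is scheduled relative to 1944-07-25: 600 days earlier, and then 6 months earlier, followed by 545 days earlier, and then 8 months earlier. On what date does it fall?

April 5, 1940

Subtracting 600 days from July 25, 1944:
Going back 25 days from July 25, 1944 reaches the end of the previous month; 600 − 25 = 575 left.
June 1944 has 30 days: 575 − 30 = 545 left.
May 1944 has 31 days: 545 − 31 = 514 left.
April 1944 has 30 days: 514 − 30 = 484 left.
March 1944 has 31 days: 484 − 31 = 453 left.
February 1944 has 29 days (1944 is a leap year): 453 − 29 = 424 left.
January 1944 has 31 days: 424 − 31 = 393 left.
December 1943 has 31 days: 393 − 31 = 362 left.
November 1943 has 30 days: 362 − 30 = 332 left.
October 1943 has 31 days: 332 − 31 = 301 left.
September 1943 has 30 days: 301 − 30 = 271 left.
August 1943 has 31 days: 271 − 31 = 240 left.
July 1943 has 31 days: 240 − 31 = 209 left.
June 1943 has 30 days: 209 − 30 = 179 left.
May 1943 has 31 days: 179 − 31 = 148 left.
April 1943 has 30 days: 148 − 30 = 118 left.
March 1943 has 31 days: 118 − 31 = 87 left.
February 1943 has 28 days (1943 is not a leap year): 87 − 28 = 59 left.
January 1943 has 31 days: 59 − 31 = 28 left.
December 1942 has 31 days; 31 − 28 = 3 → December 3, 1942.
Subtracting 6 months from December 3, 1942:
month 12 − 6 = 6 → June 1942.
Day 3 is valid in June, giving June 3, 1942.
Counting back 545 days from June 3, 1942:
Going back 3 days from June 3, 1942 reaches the end of the previous month; 545 − 3 = 542 left.
May 1942 has 31 days: 542 − 31 = 511 left.
April 1942 has 30 days: 511 − 30 = 481 left.
March 1942 has 31 days: 481 − 31 = 450 left.
February 1942 has 28 days (1942 is not a leap year): 450 − 28 = 422 left.
January 1942 has 31 days: 422 − 31 = 391 left.
December 1941 has 31 days: 391 − 31 = 360 left.
November 1941 has 30 days: 360 − 30 = 330 left.
October 1941 has 31 days: 330 − 31 = 299 left.
September 1941 has 30 days: 299 − 30 = 269 left.
August 1941 has 31 days: 269 − 31 = 238 left.
July 1941 has 31 days: 238 − 31 = 207 left.
June 1941 has 30 days: 207 − 30 = 177 left.
May 1941 has 31 days: 177 − 31 = 146 left.
April 1941 has 30 days: 146 − 30 = 116 left.
March 1941 has 31 days: 116 − 31 = 85 left.
February 1941 has 28 days (1941 is not a leap year): 85 − 28 = 57 left.
January 1941 has 31 days: 57 − 31 = 26 left.
December 1940 has 31 days; 31 − 26 = 5 → December 5, 1940.
Counting back 8 months from December 5, 1940:
month 12 − 8 = 4 → April 1940.
Day 5 is valid in April, giving April 5, 1940.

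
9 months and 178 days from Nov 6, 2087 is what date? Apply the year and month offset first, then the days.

January 31, 2089

Counting forward 9 months and 178 days from November 6, 2087: first the month/year part, then the days.
month 11 + 9 = 20, which is month 8 of year 2088 → August 2088.
Day 6 is valid in August, giving August 6, 2088.
Now add 178 days from August 6, 2088.
August has 31 days, so 31 − 6 = 25 days remain after August 6, 2088; 178 − 25 = 153 left.
September 2088 has 30 days: 153 − 30 = 123 left.
October 2088 has 31 days: 123 − 31 = 92 left.
November 2088 has 30 days: 92 − 30 = 62 left.
December 2088 has 31 days: 62 − 31 = 31 left.
31 days into January 2089 → January 31, 2089.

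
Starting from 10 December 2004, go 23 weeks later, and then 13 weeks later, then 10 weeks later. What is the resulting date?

October 28, 2005

Adding 23 weeks (= 161 days) from December 10, 2004:
December has 31 days, so 31 − 10 = 21 days remain after December 10, 2004; 161 − 21 = 140 left.
January 2005 has 31 days: 140 − 31 = 109 left.
February 2005 has 28 days (2005 is not a leap year): 109 − 28 = 81 left.
March 2005 has 31 days: 81 − 31 = 50 left.
April 2005 has 30 days: 50 − 30 = 20 left.
20 days into May 2005 → May 20, 2005.
Advancing 13 weeks (= 91 days) from May 20, 2005:
May has 31 days, so 31 − 20 = 11 days remain after May 20, 2005; 91 − 11 = 80 left.
June 2005 has 30 days: 80 − 30 = 50 left.
July 2005 has 31 days: 50 − 31 = 19 left.
19 days into August 2005 → August 19, 2005.
Advancing 10 weeks (= 70 days) from August 19, 2005:
August has 31 days, so 31 − 19 = 12 days remain after August 19, 2005; 70 − 12 = 58 left.
September 2005 has 30 days: 58 − 30 = 28 left.
28 days into October 2005 → October 28, 2005.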